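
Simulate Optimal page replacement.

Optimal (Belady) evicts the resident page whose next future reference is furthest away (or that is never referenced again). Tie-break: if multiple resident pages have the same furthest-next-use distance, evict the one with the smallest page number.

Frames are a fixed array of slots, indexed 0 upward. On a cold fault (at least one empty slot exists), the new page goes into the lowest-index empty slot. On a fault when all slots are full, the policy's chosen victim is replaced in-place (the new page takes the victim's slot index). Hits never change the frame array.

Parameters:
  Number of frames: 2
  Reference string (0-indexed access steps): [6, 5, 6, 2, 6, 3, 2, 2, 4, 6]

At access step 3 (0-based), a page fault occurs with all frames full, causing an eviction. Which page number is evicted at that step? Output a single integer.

Answer: 5

Derivation:
Step 0: ref 6 -> FAULT, frames=[6,-]
Step 1: ref 5 -> FAULT, frames=[6,5]
Step 2: ref 6 -> HIT, frames=[6,5]
Step 3: ref 2 -> FAULT, evict 5, frames=[6,2]
At step 3: evicted page 5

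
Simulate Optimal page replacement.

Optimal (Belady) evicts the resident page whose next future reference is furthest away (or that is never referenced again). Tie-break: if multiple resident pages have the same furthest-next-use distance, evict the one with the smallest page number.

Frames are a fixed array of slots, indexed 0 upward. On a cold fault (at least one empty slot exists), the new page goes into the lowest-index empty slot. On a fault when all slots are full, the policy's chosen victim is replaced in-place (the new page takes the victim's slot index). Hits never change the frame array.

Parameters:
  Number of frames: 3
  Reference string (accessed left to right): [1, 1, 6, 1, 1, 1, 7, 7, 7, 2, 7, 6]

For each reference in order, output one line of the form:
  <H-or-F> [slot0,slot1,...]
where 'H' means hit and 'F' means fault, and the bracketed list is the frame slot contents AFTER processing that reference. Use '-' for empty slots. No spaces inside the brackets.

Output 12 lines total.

F [1,-,-]
H [1,-,-]
F [1,6,-]
H [1,6,-]
H [1,6,-]
H [1,6,-]
F [1,6,7]
H [1,6,7]
H [1,6,7]
F [2,6,7]
H [2,6,7]
H [2,6,7]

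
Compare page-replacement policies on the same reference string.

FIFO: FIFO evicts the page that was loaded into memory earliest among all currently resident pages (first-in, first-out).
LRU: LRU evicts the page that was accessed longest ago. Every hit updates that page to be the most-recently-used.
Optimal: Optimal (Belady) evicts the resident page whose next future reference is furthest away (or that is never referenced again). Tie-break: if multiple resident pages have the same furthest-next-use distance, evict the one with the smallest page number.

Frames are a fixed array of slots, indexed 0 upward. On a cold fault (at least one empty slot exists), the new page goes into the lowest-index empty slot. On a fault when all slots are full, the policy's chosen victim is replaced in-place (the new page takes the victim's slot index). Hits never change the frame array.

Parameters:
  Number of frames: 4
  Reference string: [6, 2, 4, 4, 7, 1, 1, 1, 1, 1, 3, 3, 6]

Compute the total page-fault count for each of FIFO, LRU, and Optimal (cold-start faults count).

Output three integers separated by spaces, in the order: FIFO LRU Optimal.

--- FIFO ---
  step 0: ref 6 -> FAULT, frames=[6,-,-,-] (faults so far: 1)
  step 1: ref 2 -> FAULT, frames=[6,2,-,-] (faults so far: 2)
  step 2: ref 4 -> FAULT, frames=[6,2,4,-] (faults so far: 3)
  step 3: ref 4 -> HIT, frames=[6,2,4,-] (faults so far: 3)
  step 4: ref 7 -> FAULT, frames=[6,2,4,7] (faults so far: 4)
  step 5: ref 1 -> FAULT, evict 6, frames=[1,2,4,7] (faults so far: 5)
  step 6: ref 1 -> HIT, frames=[1,2,4,7] (faults so far: 5)
  step 7: ref 1 -> HIT, frames=[1,2,4,7] (faults so far: 5)
  step 8: ref 1 -> HIT, frames=[1,2,4,7] (faults so far: 5)
  step 9: ref 1 -> HIT, frames=[1,2,4,7] (faults so far: 5)
  step 10: ref 3 -> FAULT, evict 2, frames=[1,3,4,7] (faults so far: 6)
  step 11: ref 3 -> HIT, frames=[1,3,4,7] (faults so far: 6)
  step 12: ref 6 -> FAULT, evict 4, frames=[1,3,6,7] (faults so far: 7)
  FIFO total faults: 7
--- LRU ---
  step 0: ref 6 -> FAULT, frames=[6,-,-,-] (faults so far: 1)
  step 1: ref 2 -> FAULT, frames=[6,2,-,-] (faults so far: 2)
  step 2: ref 4 -> FAULT, frames=[6,2,4,-] (faults so far: 3)
  step 3: ref 4 -> HIT, frames=[6,2,4,-] (faults so far: 3)
  step 4: ref 7 -> FAULT, frames=[6,2,4,7] (faults so far: 4)
  step 5: ref 1 -> FAULT, evict 6, frames=[1,2,4,7] (faults so far: 5)
  step 6: ref 1 -> HIT, frames=[1,2,4,7] (faults so far: 5)
  step 7: ref 1 -> HIT, frames=[1,2,4,7] (faults so far: 5)
  step 8: ref 1 -> HIT, frames=[1,2,4,7] (faults so far: 5)
  step 9: ref 1 -> HIT, frames=[1,2,4,7] (faults so far: 5)
  step 10: ref 3 -> FAULT, evict 2, frames=[1,3,4,7] (faults so far: 6)
  step 11: ref 3 -> HIT, frames=[1,3,4,7] (faults so far: 6)
  step 12: ref 6 -> FAULT, evict 4, frames=[1,3,6,7] (faults so far: 7)
  LRU total faults: 7
--- Optimal ---
  step 0: ref 6 -> FAULT, frames=[6,-,-,-] (faults so far: 1)
  step 1: ref 2 -> FAULT, frames=[6,2,-,-] (faults so far: 2)
  step 2: ref 4 -> FAULT, frames=[6,2,4,-] (faults so far: 3)
  step 3: ref 4 -> HIT, frames=[6,2,4,-] (faults so far: 3)
  step 4: ref 7 -> FAULT, frames=[6,2,4,7] (faults so far: 4)
  step 5: ref 1 -> FAULT, evict 2, frames=[6,1,4,7] (faults so far: 5)
  step 6: ref 1 -> HIT, frames=[6,1,4,7] (faults so far: 5)
  step 7: ref 1 -> HIT, frames=[6,1,4,7] (faults so far: 5)
  step 8: ref 1 -> HIT, frames=[6,1,4,7] (faults so far: 5)
  step 9: ref 1 -> HIT, frames=[6,1,4,7] (faults so far: 5)
  step 10: ref 3 -> FAULT, evict 1, frames=[6,3,4,7] (faults so far: 6)
  step 11: ref 3 -> HIT, frames=[6,3,4,7] (faults so far: 6)
  step 12: ref 6 -> HIT, frames=[6,3,4,7] (faults so far: 6)
  Optimal total faults: 6

Answer: 7 7 6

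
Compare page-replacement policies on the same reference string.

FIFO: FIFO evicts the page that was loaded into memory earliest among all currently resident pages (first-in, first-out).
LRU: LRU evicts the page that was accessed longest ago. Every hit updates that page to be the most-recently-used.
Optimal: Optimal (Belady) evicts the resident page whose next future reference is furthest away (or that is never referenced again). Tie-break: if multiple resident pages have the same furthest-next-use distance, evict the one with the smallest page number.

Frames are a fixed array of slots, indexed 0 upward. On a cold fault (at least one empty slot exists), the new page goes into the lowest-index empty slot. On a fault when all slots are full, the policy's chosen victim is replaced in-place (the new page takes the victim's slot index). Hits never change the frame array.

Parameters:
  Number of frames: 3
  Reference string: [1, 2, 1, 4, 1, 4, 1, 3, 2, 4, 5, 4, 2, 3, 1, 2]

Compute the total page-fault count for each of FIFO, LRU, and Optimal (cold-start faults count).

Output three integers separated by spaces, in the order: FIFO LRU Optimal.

--- FIFO ---
  step 0: ref 1 -> FAULT, frames=[1,-,-] (faults so far: 1)
  step 1: ref 2 -> FAULT, frames=[1,2,-] (faults so far: 2)
  step 2: ref 1 -> HIT, frames=[1,2,-] (faults so far: 2)
  step 3: ref 4 -> FAULT, frames=[1,2,4] (faults so far: 3)
  step 4: ref 1 -> HIT, frames=[1,2,4] (faults so far: 3)
  step 5: ref 4 -> HIT, frames=[1,2,4] (faults so far: 3)
  step 6: ref 1 -> HIT, frames=[1,2,4] (faults so far: 3)
  step 7: ref 3 -> FAULT, evict 1, frames=[3,2,4] (faults so far: 4)
  step 8: ref 2 -> HIT, frames=[3,2,4] (faults so far: 4)
  step 9: ref 4 -> HIT, frames=[3,2,4] (faults so far: 4)
  step 10: ref 5 -> FAULT, evict 2, frames=[3,5,4] (faults so far: 5)
  step 11: ref 4 -> HIT, frames=[3,5,4] (faults so far: 5)
  step 12: ref 2 -> FAULT, evict 4, frames=[3,5,2] (faults so far: 6)
  step 13: ref 3 -> HIT, frames=[3,5,2] (faults so far: 6)
  step 14: ref 1 -> FAULT, evict 3, frames=[1,5,2] (faults so far: 7)
  step 15: ref 2 -> HIT, frames=[1,5,2] (faults so far: 7)
  FIFO total faults: 7
--- LRU ---
  step 0: ref 1 -> FAULT, frames=[1,-,-] (faults so far: 1)
  step 1: ref 2 -> FAULT, frames=[1,2,-] (faults so far: 2)
  step 2: ref 1 -> HIT, frames=[1,2,-] (faults so far: 2)
  step 3: ref 4 -> FAULT, frames=[1,2,4] (faults so far: 3)
  step 4: ref 1 -> HIT, frames=[1,2,4] (faults so far: 3)
  step 5: ref 4 -> HIT, frames=[1,2,4] (faults so far: 3)
  step 6: ref 1 -> HIT, frames=[1,2,4] (faults so far: 3)
  step 7: ref 3 -> FAULT, evict 2, frames=[1,3,4] (faults so far: 4)
  step 8: ref 2 -> FAULT, evict 4, frames=[1,3,2] (faults so far: 5)
  step 9: ref 4 -> FAULT, evict 1, frames=[4,3,2] (faults so far: 6)
  step 10: ref 5 -> FAULT, evict 3, frames=[4,5,2] (faults so far: 7)
  step 11: ref 4 -> HIT, frames=[4,5,2] (faults so far: 7)
  step 12: ref 2 -> HIT, frames=[4,5,2] (faults so far: 7)
  step 13: ref 3 -> FAULT, evict 5, frames=[4,3,2] (faults so far: 8)
  step 14: ref 1 -> FAULT, evict 4, frames=[1,3,2] (faults so far: 9)
  step 15: ref 2 -> HIT, frames=[1,3,2] (faults so far: 9)
  LRU total faults: 9
--- Optimal ---
  step 0: ref 1 -> FAULT, frames=[1,-,-] (faults so far: 1)
  step 1: ref 2 -> FAULT, frames=[1,2,-] (faults so far: 2)
  step 2: ref 1 -> HIT, frames=[1,2,-] (faults so far: 2)
  step 3: ref 4 -> FAULT, frames=[1,2,4] (faults so far: 3)
  step 4: ref 1 -> HIT, frames=[1,2,4] (faults so far: 3)
  step 5: ref 4 -> HIT, frames=[1,2,4] (faults so far: 3)
  step 6: ref 1 -> HIT, frames=[1,2,4] (faults so far: 3)
  step 7: ref 3 -> FAULT, evict 1, frames=[3,2,4] (faults so far: 4)
  step 8: ref 2 -> HIT, frames=[3,2,4] (faults so far: 4)
  step 9: ref 4 -> HIT, frames=[3,2,4] (faults so far: 4)
  step 10: ref 5 -> FAULT, evict 3, frames=[5,2,4] (faults so far: 5)
  step 11: ref 4 -> HIT, frames=[5,2,4] (faults so far: 5)
  step 12: ref 2 -> HIT, frames=[5,2,4] (faults so far: 5)
  step 13: ref 3 -> FAULT, evict 4, frames=[5,2,3] (faults so far: 6)
  step 14: ref 1 -> FAULT, evict 3, frames=[5,2,1] (faults so far: 7)
  step 15: ref 2 -> HIT, frames=[5,2,1] (faults so far: 7)
  Optimal total faults: 7

Answer: 7 9 7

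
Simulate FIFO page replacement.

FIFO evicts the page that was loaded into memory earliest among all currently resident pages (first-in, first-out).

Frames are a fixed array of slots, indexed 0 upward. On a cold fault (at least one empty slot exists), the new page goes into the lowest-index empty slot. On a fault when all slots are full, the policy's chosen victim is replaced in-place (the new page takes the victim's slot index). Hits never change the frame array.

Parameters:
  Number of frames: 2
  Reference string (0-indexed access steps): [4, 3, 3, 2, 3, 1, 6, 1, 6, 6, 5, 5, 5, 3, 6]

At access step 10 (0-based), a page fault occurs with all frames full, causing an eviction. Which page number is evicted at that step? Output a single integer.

Step 0: ref 4 -> FAULT, frames=[4,-]
Step 1: ref 3 -> FAULT, frames=[4,3]
Step 2: ref 3 -> HIT, frames=[4,3]
Step 3: ref 2 -> FAULT, evict 4, frames=[2,3]
Step 4: ref 3 -> HIT, frames=[2,3]
Step 5: ref 1 -> FAULT, evict 3, frames=[2,1]
Step 6: ref 6 -> FAULT, evict 2, frames=[6,1]
Step 7: ref 1 -> HIT, frames=[6,1]
Step 8: ref 6 -> HIT, frames=[6,1]
Step 9: ref 6 -> HIT, frames=[6,1]
Step 10: ref 5 -> FAULT, evict 1, frames=[6,5]
At step 10: evicted page 1

Answer: 1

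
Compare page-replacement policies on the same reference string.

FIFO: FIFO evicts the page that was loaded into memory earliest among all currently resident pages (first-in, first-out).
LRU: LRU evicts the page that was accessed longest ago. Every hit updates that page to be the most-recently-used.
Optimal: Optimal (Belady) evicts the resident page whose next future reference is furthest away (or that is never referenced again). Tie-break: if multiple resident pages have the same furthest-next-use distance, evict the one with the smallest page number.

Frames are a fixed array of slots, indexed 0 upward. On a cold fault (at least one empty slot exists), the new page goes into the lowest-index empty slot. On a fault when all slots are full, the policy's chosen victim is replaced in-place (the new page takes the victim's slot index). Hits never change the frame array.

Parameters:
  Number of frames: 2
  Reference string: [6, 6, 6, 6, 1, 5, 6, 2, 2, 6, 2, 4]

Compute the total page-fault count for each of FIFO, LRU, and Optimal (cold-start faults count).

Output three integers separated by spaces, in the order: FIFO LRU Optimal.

Answer: 6 6 5

Derivation:
--- FIFO ---
  step 0: ref 6 -> FAULT, frames=[6,-] (faults so far: 1)
  step 1: ref 6 -> HIT, frames=[6,-] (faults so far: 1)
  step 2: ref 6 -> HIT, frames=[6,-] (faults so far: 1)
  step 3: ref 6 -> HIT, frames=[6,-] (faults so far: 1)
  step 4: ref 1 -> FAULT, frames=[6,1] (faults so far: 2)
  step 5: ref 5 -> FAULT, evict 6, frames=[5,1] (faults so far: 3)
  step 6: ref 6 -> FAULT, evict 1, frames=[5,6] (faults so far: 4)
  step 7: ref 2 -> FAULT, evict 5, frames=[2,6] (faults so far: 5)
  step 8: ref 2 -> HIT, frames=[2,6] (faults so far: 5)
  step 9: ref 6 -> HIT, frames=[2,6] (faults so far: 5)
  step 10: ref 2 -> HIT, frames=[2,6] (faults so far: 5)
  step 11: ref 4 -> FAULT, evict 6, frames=[2,4] (faults so far: 6)
  FIFO total faults: 6
--- LRU ---
  step 0: ref 6 -> FAULT, frames=[6,-] (faults so far: 1)
  step 1: ref 6 -> HIT, frames=[6,-] (faults so far: 1)
  step 2: ref 6 -> HIT, frames=[6,-] (faults so far: 1)
  step 3: ref 6 -> HIT, frames=[6,-] (faults so far: 1)
  step 4: ref 1 -> FAULT, frames=[6,1] (faults so far: 2)
  step 5: ref 5 -> FAULT, evict 6, frames=[5,1] (faults so far: 3)
  step 6: ref 6 -> FAULT, evict 1, frames=[5,6] (faults so far: 4)
  step 7: ref 2 -> FAULT, evict 5, frames=[2,6] (faults so far: 5)
  step 8: ref 2 -> HIT, frames=[2,6] (faults so far: 5)
  step 9: ref 6 -> HIT, frames=[2,6] (faults so far: 5)
  step 10: ref 2 -> HIT, frames=[2,6] (faults so far: 5)
  step 11: ref 4 -> FAULT, evict 6, frames=[2,4] (faults so far: 6)
  LRU total faults: 6
--- Optimal ---
  step 0: ref 6 -> FAULT, frames=[6,-] (faults so far: 1)
  step 1: ref 6 -> HIT, frames=[6,-] (faults so far: 1)
  step 2: ref 6 -> HIT, frames=[6,-] (faults so far: 1)
  step 3: ref 6 -> HIT, frames=[6,-] (faults so far: 1)
  step 4: ref 1 -> FAULT, frames=[6,1] (faults so far: 2)
  step 5: ref 5 -> FAULT, evict 1, frames=[6,5] (faults so far: 3)
  step 6: ref 6 -> HIT, frames=[6,5] (faults so far: 3)
  step 7: ref 2 -> FAULT, evict 5, frames=[6,2] (faults so far: 4)
  step 8: ref 2 -> HIT, frames=[6,2] (faults so far: 4)
  step 9: ref 6 -> HIT, frames=[6,2] (faults so far: 4)
  step 10: ref 2 -> HIT, frames=[6,2] (faults so far: 4)
  step 11: ref 4 -> FAULT, evict 2, frames=[6,4] (faults so far: 5)
  Optimal total faults: 5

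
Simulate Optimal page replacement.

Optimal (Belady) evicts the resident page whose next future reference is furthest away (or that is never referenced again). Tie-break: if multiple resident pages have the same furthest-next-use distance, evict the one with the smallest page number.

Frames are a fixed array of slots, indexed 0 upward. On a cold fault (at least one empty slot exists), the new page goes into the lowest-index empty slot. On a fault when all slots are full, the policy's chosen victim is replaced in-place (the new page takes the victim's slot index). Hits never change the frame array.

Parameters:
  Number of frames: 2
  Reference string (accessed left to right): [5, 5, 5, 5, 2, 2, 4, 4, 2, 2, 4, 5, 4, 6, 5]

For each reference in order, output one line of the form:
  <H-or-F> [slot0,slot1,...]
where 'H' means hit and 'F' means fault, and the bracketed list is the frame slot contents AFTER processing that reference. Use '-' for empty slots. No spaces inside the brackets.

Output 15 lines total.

F [5,-]
H [5,-]
H [5,-]
H [5,-]
F [5,2]
H [5,2]
F [4,2]
H [4,2]
H [4,2]
H [4,2]
H [4,2]
F [4,5]
H [4,5]
F [6,5]
H [6,5]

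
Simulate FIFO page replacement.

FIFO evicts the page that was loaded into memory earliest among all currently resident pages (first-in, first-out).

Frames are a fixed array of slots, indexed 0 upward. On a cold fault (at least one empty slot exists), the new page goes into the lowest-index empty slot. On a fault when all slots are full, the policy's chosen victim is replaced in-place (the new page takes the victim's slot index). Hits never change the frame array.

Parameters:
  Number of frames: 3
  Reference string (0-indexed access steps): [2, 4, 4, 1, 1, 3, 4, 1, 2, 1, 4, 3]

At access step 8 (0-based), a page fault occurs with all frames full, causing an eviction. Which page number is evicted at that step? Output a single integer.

Step 0: ref 2 -> FAULT, frames=[2,-,-]
Step 1: ref 4 -> FAULT, frames=[2,4,-]
Step 2: ref 4 -> HIT, frames=[2,4,-]
Step 3: ref 1 -> FAULT, frames=[2,4,1]
Step 4: ref 1 -> HIT, frames=[2,4,1]
Step 5: ref 3 -> FAULT, evict 2, frames=[3,4,1]
Step 6: ref 4 -> HIT, frames=[3,4,1]
Step 7: ref 1 -> HIT, frames=[3,4,1]
Step 8: ref 2 -> FAULT, evict 4, frames=[3,2,1]
At step 8: evicted page 4

Answer: 4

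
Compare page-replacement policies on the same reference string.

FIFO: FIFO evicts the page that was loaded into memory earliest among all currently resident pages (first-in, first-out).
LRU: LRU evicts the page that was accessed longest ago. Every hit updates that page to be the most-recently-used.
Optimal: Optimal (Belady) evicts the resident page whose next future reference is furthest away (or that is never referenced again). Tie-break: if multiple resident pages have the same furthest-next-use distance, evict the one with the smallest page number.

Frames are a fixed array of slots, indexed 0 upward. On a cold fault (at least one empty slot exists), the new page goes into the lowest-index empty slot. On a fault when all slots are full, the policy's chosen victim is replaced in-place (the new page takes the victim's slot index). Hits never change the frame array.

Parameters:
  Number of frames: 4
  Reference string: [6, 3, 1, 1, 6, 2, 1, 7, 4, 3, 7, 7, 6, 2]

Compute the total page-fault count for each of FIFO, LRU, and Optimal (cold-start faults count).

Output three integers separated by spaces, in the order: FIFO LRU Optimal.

--- FIFO ---
  step 0: ref 6 -> FAULT, frames=[6,-,-,-] (faults so far: 1)
  step 1: ref 3 -> FAULT, frames=[6,3,-,-] (faults so far: 2)
  step 2: ref 1 -> FAULT, frames=[6,3,1,-] (faults so far: 3)
  step 3: ref 1 -> HIT, frames=[6,3,1,-] (faults so far: 3)
  step 4: ref 6 -> HIT, frames=[6,3,1,-] (faults so far: 3)
  step 5: ref 2 -> FAULT, frames=[6,3,1,2] (faults so far: 4)
  step 6: ref 1 -> HIT, frames=[6,3,1,2] (faults so far: 4)
  step 7: ref 7 -> FAULT, evict 6, frames=[7,3,1,2] (faults so far: 5)
  step 8: ref 4 -> FAULT, evict 3, frames=[7,4,1,2] (faults so far: 6)
  step 9: ref 3 -> FAULT, evict 1, frames=[7,4,3,2] (faults so far: 7)
  step 10: ref 7 -> HIT, frames=[7,4,3,2] (faults so far: 7)
  step 11: ref 7 -> HIT, frames=[7,4,3,2] (faults so far: 7)
  step 12: ref 6 -> FAULT, evict 2, frames=[7,4,3,6] (faults so far: 8)
  step 13: ref 2 -> FAULT, evict 7, frames=[2,4,3,6] (faults so far: 9)
  FIFO total faults: 9
--- LRU ---
  step 0: ref 6 -> FAULT, frames=[6,-,-,-] (faults so far: 1)
  step 1: ref 3 -> FAULT, frames=[6,3,-,-] (faults so far: 2)
  step 2: ref 1 -> FAULT, frames=[6,3,1,-] (faults so far: 3)
  step 3: ref 1 -> HIT, frames=[6,3,1,-] (faults so far: 3)
  step 4: ref 6 -> HIT, frames=[6,3,1,-] (faults so far: 3)
  step 5: ref 2 -> FAULT, frames=[6,3,1,2] (faults so far: 4)
  step 6: ref 1 -> HIT, frames=[6,3,1,2] (faults so far: 4)
  step 7: ref 7 -> FAULT, evict 3, frames=[6,7,1,2] (faults so far: 5)
  step 8: ref 4 -> FAULT, evict 6, frames=[4,7,1,2] (faults so far: 6)
  step 9: ref 3 -> FAULT, evict 2, frames=[4,7,1,3] (faults so far: 7)
  step 10: ref 7 -> HIT, frames=[4,7,1,3] (faults so far: 7)
  step 11: ref 7 -> HIT, frames=[4,7,1,3] (faults so far: 7)
  step 12: ref 6 -> FAULT, evict 1, frames=[4,7,6,3] (faults so far: 8)
  step 13: ref 2 -> FAULT, evict 4, frames=[2,7,6,3] (faults so far: 9)
  LRU total faults: 9
--- Optimal ---
  step 0: ref 6 -> FAULT, frames=[6,-,-,-] (faults so far: 1)
  step 1: ref 3 -> FAULT, frames=[6,3,-,-] (faults so far: 2)
  step 2: ref 1 -> FAULT, frames=[6,3,1,-] (faults so far: 3)
  step 3: ref 1 -> HIT, frames=[6,3,1,-] (faults so far: 3)
  step 4: ref 6 -> HIT, frames=[6,3,1,-] (faults so far: 3)
  step 5: ref 2 -> FAULT, frames=[6,3,1,2] (faults so far: 4)
  step 6: ref 1 -> HIT, frames=[6,3,1,2] (faults so far: 4)
  step 7: ref 7 -> FAULT, evict 1, frames=[6,3,7,2] (faults so far: 5)
  step 8: ref 4 -> FAULT, evict 2, frames=[6,3,7,4] (faults so far: 6)
  step 9: ref 3 -> HIT, frames=[6,3,7,4] (faults so far: 6)
  step 10: ref 7 -> HIT, frames=[6,3,7,4] (faults so far: 6)
  step 11: ref 7 -> HIT, frames=[6,3,7,4] (faults so far: 6)
  step 12: ref 6 -> HIT, frames=[6,3,7,4] (faults so far: 6)
  step 13: ref 2 -> FAULT, evict 3, frames=[6,2,7,4] (faults so far: 7)
  Optimal total faults: 7

Answer: 9 9 7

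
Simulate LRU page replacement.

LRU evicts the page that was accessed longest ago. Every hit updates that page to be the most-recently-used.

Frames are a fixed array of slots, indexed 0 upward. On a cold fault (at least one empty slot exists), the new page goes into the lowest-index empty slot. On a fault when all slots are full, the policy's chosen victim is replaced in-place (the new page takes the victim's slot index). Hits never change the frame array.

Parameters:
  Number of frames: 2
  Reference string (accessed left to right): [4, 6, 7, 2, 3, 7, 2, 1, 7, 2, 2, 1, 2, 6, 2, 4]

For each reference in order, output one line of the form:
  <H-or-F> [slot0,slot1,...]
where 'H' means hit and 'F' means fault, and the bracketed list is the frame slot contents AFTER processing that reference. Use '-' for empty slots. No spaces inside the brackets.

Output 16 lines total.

F [4,-]
F [4,6]
F [7,6]
F [7,2]
F [3,2]
F [3,7]
F [2,7]
F [2,1]
F [7,1]
F [7,2]
H [7,2]
F [1,2]
H [1,2]
F [6,2]
H [6,2]
F [4,2]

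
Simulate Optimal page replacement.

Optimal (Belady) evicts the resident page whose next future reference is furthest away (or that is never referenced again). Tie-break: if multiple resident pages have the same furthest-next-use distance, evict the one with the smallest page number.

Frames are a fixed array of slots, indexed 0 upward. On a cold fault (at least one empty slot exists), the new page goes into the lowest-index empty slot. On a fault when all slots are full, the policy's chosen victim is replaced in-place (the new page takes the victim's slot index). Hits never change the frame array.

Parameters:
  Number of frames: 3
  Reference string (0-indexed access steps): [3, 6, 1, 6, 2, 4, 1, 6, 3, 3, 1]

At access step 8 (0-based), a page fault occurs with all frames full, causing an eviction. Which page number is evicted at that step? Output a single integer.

Step 0: ref 3 -> FAULT, frames=[3,-,-]
Step 1: ref 6 -> FAULT, frames=[3,6,-]
Step 2: ref 1 -> FAULT, frames=[3,6,1]
Step 3: ref 6 -> HIT, frames=[3,6,1]
Step 4: ref 2 -> FAULT, evict 3, frames=[2,6,1]
Step 5: ref 4 -> FAULT, evict 2, frames=[4,6,1]
Step 6: ref 1 -> HIT, frames=[4,6,1]
Step 7: ref 6 -> HIT, frames=[4,6,1]
Step 8: ref 3 -> FAULT, evict 4, frames=[3,6,1]
At step 8: evicted page 4

Answer: 4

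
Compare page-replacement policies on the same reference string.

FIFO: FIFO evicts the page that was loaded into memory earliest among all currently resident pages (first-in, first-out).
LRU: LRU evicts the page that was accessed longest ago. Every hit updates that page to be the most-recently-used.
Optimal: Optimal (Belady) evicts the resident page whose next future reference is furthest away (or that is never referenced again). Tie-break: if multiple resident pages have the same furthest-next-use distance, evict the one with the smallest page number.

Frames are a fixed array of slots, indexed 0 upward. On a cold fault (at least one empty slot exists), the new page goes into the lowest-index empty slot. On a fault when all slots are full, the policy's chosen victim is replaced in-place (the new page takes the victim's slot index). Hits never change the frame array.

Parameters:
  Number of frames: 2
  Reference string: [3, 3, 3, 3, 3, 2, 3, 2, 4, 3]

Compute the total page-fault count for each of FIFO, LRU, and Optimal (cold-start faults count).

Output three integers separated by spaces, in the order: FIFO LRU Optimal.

--- FIFO ---
  step 0: ref 3 -> FAULT, frames=[3,-] (faults so far: 1)
  step 1: ref 3 -> HIT, frames=[3,-] (faults so far: 1)
  step 2: ref 3 -> HIT, frames=[3,-] (faults so far: 1)
  step 3: ref 3 -> HIT, frames=[3,-] (faults so far: 1)
  step 4: ref 3 -> HIT, frames=[3,-] (faults so far: 1)
  step 5: ref 2 -> FAULT, frames=[3,2] (faults so far: 2)
  step 6: ref 3 -> HIT, frames=[3,2] (faults so far: 2)
  step 7: ref 2 -> HIT, frames=[3,2] (faults so far: 2)
  step 8: ref 4 -> FAULT, evict 3, frames=[4,2] (faults so far: 3)
  step 9: ref 3 -> FAULT, evict 2, frames=[4,3] (faults so far: 4)
  FIFO total faults: 4
--- LRU ---
  step 0: ref 3 -> FAULT, frames=[3,-] (faults so far: 1)
  step 1: ref 3 -> HIT, frames=[3,-] (faults so far: 1)
  step 2: ref 3 -> HIT, frames=[3,-] (faults so far: 1)
  step 3: ref 3 -> HIT, frames=[3,-] (faults so far: 1)
  step 4: ref 3 -> HIT, frames=[3,-] (faults so far: 1)
  step 5: ref 2 -> FAULT, frames=[3,2] (faults so far: 2)
  step 6: ref 3 -> HIT, frames=[3,2] (faults so far: 2)
  step 7: ref 2 -> HIT, frames=[3,2] (faults so far: 2)
  step 8: ref 4 -> FAULT, evict 3, frames=[4,2] (faults so far: 3)
  step 9: ref 3 -> FAULT, evict 2, frames=[4,3] (faults so far: 4)
  LRU total faults: 4
--- Optimal ---
  step 0: ref 3 -> FAULT, frames=[3,-] (faults so far: 1)
  step 1: ref 3 -> HIT, frames=[3,-] (faults so far: 1)
  step 2: ref 3 -> HIT, frames=[3,-] (faults so far: 1)
  step 3: ref 3 -> HIT, frames=[3,-] (faults so far: 1)
  step 4: ref 3 -> HIT, frames=[3,-] (faults so far: 1)
  step 5: ref 2 -> FAULT, frames=[3,2] (faults so far: 2)
  step 6: ref 3 -> HIT, frames=[3,2] (faults so far: 2)
  step 7: ref 2 -> HIT, frames=[3,2] (faults so far: 2)
  step 8: ref 4 -> FAULT, evict 2, frames=[3,4] (faults so far: 3)
  step 9: ref 3 -> HIT, frames=[3,4] (faults so far: 3)
  Optimal total faults: 3

Answer: 4 4 3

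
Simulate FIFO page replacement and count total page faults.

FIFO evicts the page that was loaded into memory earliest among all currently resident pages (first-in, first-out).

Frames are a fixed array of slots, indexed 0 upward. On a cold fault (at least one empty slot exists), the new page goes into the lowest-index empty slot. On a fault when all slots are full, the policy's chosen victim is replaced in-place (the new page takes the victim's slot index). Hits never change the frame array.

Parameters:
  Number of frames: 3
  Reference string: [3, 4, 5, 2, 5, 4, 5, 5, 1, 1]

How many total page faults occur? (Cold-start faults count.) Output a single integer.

Step 0: ref 3 → FAULT, frames=[3,-,-]
Step 1: ref 4 → FAULT, frames=[3,4,-]
Step 2: ref 5 → FAULT, frames=[3,4,5]
Step 3: ref 2 → FAULT (evict 3), frames=[2,4,5]
Step 4: ref 5 → HIT, frames=[2,4,5]
Step 5: ref 4 → HIT, frames=[2,4,5]
Step 6: ref 5 → HIT, frames=[2,4,5]
Step 7: ref 5 → HIT, frames=[2,4,5]
Step 8: ref 1 → FAULT (evict 4), frames=[2,1,5]
Step 9: ref 1 → HIT, frames=[2,1,5]
Total faults: 5

Answer: 5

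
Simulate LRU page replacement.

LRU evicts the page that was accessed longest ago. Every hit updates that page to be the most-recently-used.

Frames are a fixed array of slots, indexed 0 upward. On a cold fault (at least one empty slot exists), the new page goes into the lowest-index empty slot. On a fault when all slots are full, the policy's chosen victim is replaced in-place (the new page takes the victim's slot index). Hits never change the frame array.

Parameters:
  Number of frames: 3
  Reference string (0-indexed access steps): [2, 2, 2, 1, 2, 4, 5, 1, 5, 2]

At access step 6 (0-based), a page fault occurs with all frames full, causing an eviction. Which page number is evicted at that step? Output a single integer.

Step 0: ref 2 -> FAULT, frames=[2,-,-]
Step 1: ref 2 -> HIT, frames=[2,-,-]
Step 2: ref 2 -> HIT, frames=[2,-,-]
Step 3: ref 1 -> FAULT, frames=[2,1,-]
Step 4: ref 2 -> HIT, frames=[2,1,-]
Step 5: ref 4 -> FAULT, frames=[2,1,4]
Step 6: ref 5 -> FAULT, evict 1, frames=[2,5,4]
At step 6: evicted page 1

Answer: 1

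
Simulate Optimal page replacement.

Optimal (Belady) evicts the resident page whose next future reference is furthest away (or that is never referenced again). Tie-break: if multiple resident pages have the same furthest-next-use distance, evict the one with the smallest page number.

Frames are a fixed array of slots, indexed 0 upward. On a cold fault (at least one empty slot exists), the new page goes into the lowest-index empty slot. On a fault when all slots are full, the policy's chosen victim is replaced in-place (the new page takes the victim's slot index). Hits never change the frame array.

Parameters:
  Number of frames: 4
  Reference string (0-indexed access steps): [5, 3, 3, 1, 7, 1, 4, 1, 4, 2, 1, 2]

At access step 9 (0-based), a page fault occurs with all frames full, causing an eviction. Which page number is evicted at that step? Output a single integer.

Answer: 4

Derivation:
Step 0: ref 5 -> FAULT, frames=[5,-,-,-]
Step 1: ref 3 -> FAULT, frames=[5,3,-,-]
Step 2: ref 3 -> HIT, frames=[5,3,-,-]
Step 3: ref 1 -> FAULT, frames=[5,3,1,-]
Step 4: ref 7 -> FAULT, frames=[5,3,1,7]
Step 5: ref 1 -> HIT, frames=[5,3,1,7]
Step 6: ref 4 -> FAULT, evict 3, frames=[5,4,1,7]
Step 7: ref 1 -> HIT, frames=[5,4,1,7]
Step 8: ref 4 -> HIT, frames=[5,4,1,7]
Step 9: ref 2 -> FAULT, evict 4, frames=[5,2,1,7]
At step 9: evicted page 4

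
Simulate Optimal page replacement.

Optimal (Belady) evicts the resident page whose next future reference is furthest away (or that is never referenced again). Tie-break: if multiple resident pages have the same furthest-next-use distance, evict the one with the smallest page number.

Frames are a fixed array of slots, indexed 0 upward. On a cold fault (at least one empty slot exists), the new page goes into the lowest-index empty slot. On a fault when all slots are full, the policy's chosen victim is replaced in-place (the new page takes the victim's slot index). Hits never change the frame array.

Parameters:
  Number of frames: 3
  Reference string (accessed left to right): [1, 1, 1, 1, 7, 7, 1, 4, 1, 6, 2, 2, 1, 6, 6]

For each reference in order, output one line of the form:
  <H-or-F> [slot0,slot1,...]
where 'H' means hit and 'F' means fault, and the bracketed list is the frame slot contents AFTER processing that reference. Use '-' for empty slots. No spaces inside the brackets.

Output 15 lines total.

F [1,-,-]
H [1,-,-]
H [1,-,-]
H [1,-,-]
F [1,7,-]
H [1,7,-]
H [1,7,-]
F [1,7,4]
H [1,7,4]
F [1,7,6]
F [1,2,6]
H [1,2,6]
H [1,2,6]
H [1,2,6]
H [1,2,6]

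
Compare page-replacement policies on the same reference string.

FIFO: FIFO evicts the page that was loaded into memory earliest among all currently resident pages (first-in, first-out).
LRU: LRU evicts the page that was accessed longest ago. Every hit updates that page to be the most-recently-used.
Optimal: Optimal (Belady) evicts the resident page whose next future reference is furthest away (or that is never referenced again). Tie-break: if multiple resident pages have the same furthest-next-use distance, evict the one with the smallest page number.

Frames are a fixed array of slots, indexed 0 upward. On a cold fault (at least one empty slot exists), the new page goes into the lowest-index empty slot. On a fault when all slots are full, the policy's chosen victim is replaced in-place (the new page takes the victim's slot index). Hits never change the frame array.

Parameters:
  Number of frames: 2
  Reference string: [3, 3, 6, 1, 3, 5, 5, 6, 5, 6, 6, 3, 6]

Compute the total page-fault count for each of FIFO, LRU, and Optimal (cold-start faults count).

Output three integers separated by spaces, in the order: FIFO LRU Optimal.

Answer: 7 7 6

Derivation:
--- FIFO ---
  step 0: ref 3 -> FAULT, frames=[3,-] (faults so far: 1)
  step 1: ref 3 -> HIT, frames=[3,-] (faults so far: 1)
  step 2: ref 6 -> FAULT, frames=[3,6] (faults so far: 2)
  step 3: ref 1 -> FAULT, evict 3, frames=[1,6] (faults so far: 3)
  step 4: ref 3 -> FAULT, evict 6, frames=[1,3] (faults so far: 4)
  step 5: ref 5 -> FAULT, evict 1, frames=[5,3] (faults so far: 5)
  step 6: ref 5 -> HIT, frames=[5,3] (faults so far: 5)
  step 7: ref 6 -> FAULT, evict 3, frames=[5,6] (faults so far: 6)
  step 8: ref 5 -> HIT, frames=[5,6] (faults so far: 6)
  step 9: ref 6 -> HIT, frames=[5,6] (faults so far: 6)
  step 10: ref 6 -> HIT, frames=[5,6] (faults so far: 6)
  step 11: ref 3 -> FAULT, evict 5, frames=[3,6] (faults so far: 7)
  step 12: ref 6 -> HIT, frames=[3,6] (faults so far: 7)
  FIFO total faults: 7
--- LRU ---
  step 0: ref 3 -> FAULT, frames=[3,-] (faults so far: 1)
  step 1: ref 3 -> HIT, frames=[3,-] (faults so far: 1)
  step 2: ref 6 -> FAULT, frames=[3,6] (faults so far: 2)
  step 3: ref 1 -> FAULT, evict 3, frames=[1,6] (faults so far: 3)
  step 4: ref 3 -> FAULT, evict 6, frames=[1,3] (faults so far: 4)
  step 5: ref 5 -> FAULT, evict 1, frames=[5,3] (faults so far: 5)
  step 6: ref 5 -> HIT, frames=[5,3] (faults so far: 5)
  step 7: ref 6 -> FAULT, evict 3, frames=[5,6] (faults so far: 6)
  step 8: ref 5 -> HIT, frames=[5,6] (faults so far: 6)
  step 9: ref 6 -> HIT, frames=[5,6] (faults so far: 6)
  step 10: ref 6 -> HIT, frames=[5,6] (faults so far: 6)
  step 11: ref 3 -> FAULT, evict 5, frames=[3,6] (faults so far: 7)
  step 12: ref 6 -> HIT, frames=[3,6] (faults so far: 7)
  LRU total faults: 7
--- Optimal ---
  step 0: ref 3 -> FAULT, frames=[3,-] (faults so far: 1)
  step 1: ref 3 -> HIT, frames=[3,-] (faults so far: 1)
  step 2: ref 6 -> FAULT, frames=[3,6] (faults so far: 2)
  step 3: ref 1 -> FAULT, evict 6, frames=[3,1] (faults so far: 3)
  step 4: ref 3 -> HIT, frames=[3,1] (faults so far: 3)
  step 5: ref 5 -> FAULT, evict 1, frames=[3,5] (faults so far: 4)
  step 6: ref 5 -> HIT, frames=[3,5] (faults so far: 4)
  step 7: ref 6 -> FAULT, evict 3, frames=[6,5] (faults so far: 5)
  step 8: ref 5 -> HIT, frames=[6,5] (faults so far: 5)
  step 9: ref 6 -> HIT, frames=[6,5] (faults so far: 5)
  step 10: ref 6 -> HIT, frames=[6,5] (faults so far: 5)
  step 11: ref 3 -> FAULT, evict 5, frames=[6,3] (faults so far: 6)
  step 12: ref 6 -> HIT, frames=[6,3] (faults so far: 6)
  Optimal total faults: 6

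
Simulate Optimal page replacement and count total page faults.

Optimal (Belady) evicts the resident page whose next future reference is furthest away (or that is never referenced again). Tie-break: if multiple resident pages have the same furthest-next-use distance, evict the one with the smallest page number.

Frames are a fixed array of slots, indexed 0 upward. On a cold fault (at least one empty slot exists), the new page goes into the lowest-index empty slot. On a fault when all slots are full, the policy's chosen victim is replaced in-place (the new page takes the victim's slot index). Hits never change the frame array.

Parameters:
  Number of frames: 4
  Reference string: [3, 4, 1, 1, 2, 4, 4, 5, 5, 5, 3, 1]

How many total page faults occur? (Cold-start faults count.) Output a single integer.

Step 0: ref 3 → FAULT, frames=[3,-,-,-]
Step 1: ref 4 → FAULT, frames=[3,4,-,-]
Step 2: ref 1 → FAULT, frames=[3,4,1,-]
Step 3: ref 1 → HIT, frames=[3,4,1,-]
Step 4: ref 2 → FAULT, frames=[3,4,1,2]
Step 5: ref 4 → HIT, frames=[3,4,1,2]
Step 6: ref 4 → HIT, frames=[3,4,1,2]
Step 7: ref 5 → FAULT (evict 2), frames=[3,4,1,5]
Step 8: ref 5 → HIT, frames=[3,4,1,5]
Step 9: ref 5 → HIT, frames=[3,4,1,5]
Step 10: ref 3 → HIT, frames=[3,4,1,5]
Step 11: ref 1 → HIT, frames=[3,4,1,5]
Total faults: 5

Answer: 5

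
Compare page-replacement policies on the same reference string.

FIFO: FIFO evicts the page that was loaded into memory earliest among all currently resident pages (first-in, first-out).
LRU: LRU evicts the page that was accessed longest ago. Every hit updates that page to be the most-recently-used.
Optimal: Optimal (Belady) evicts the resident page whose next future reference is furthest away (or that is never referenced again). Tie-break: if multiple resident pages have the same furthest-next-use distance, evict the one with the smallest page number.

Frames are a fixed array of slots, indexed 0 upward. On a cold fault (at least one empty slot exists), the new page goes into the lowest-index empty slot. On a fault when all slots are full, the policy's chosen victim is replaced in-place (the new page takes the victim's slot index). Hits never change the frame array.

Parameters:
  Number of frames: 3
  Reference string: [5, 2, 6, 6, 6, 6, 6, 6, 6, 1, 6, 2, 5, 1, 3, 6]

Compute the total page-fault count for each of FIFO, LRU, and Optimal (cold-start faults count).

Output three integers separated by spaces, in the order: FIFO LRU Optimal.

--- FIFO ---
  step 0: ref 5 -> FAULT, frames=[5,-,-] (faults so far: 1)
  step 1: ref 2 -> FAULT, frames=[5,2,-] (faults so far: 2)
  step 2: ref 6 -> FAULT, frames=[5,2,6] (faults so far: 3)
  step 3: ref 6 -> HIT, frames=[5,2,6] (faults so far: 3)
  step 4: ref 6 -> HIT, frames=[5,2,6] (faults so far: 3)
  step 5: ref 6 -> HIT, frames=[5,2,6] (faults so far: 3)
  step 6: ref 6 -> HIT, frames=[5,2,6] (faults so far: 3)
  step 7: ref 6 -> HIT, frames=[5,2,6] (faults so far: 3)
  step 8: ref 6 -> HIT, frames=[5,2,6] (faults so far: 3)
  step 9: ref 1 -> FAULT, evict 5, frames=[1,2,6] (faults so far: 4)
  step 10: ref 6 -> HIT, frames=[1,2,6] (faults so far: 4)
  step 11: ref 2 -> HIT, frames=[1,2,6] (faults so far: 4)
  step 12: ref 5 -> FAULT, evict 2, frames=[1,5,6] (faults so far: 5)
  step 13: ref 1 -> HIT, frames=[1,5,6] (faults so far: 5)
  step 14: ref 3 -> FAULT, evict 6, frames=[1,5,3] (faults so far: 6)
  step 15: ref 6 -> FAULT, evict 1, frames=[6,5,3] (faults so far: 7)
  FIFO total faults: 7
--- LRU ---
  step 0: ref 5 -> FAULT, frames=[5,-,-] (faults so far: 1)
  step 1: ref 2 -> FAULT, frames=[5,2,-] (faults so far: 2)
  step 2: ref 6 -> FAULT, frames=[5,2,6] (faults so far: 3)
  step 3: ref 6 -> HIT, frames=[5,2,6] (faults so far: 3)
  step 4: ref 6 -> HIT, frames=[5,2,6] (faults so far: 3)
  step 5: ref 6 -> HIT, frames=[5,2,6] (faults so far: 3)
  step 6: ref 6 -> HIT, frames=[5,2,6] (faults so far: 3)
  step 7: ref 6 -> HIT, frames=[5,2,6] (faults so far: 3)
  step 8: ref 6 -> HIT, frames=[5,2,6] (faults so far: 3)
  step 9: ref 1 -> FAULT, evict 5, frames=[1,2,6] (faults so far: 4)
  step 10: ref 6 -> HIT, frames=[1,2,6] (faults so far: 4)
  step 11: ref 2 -> HIT, frames=[1,2,6] (faults so far: 4)
  step 12: ref 5 -> FAULT, evict 1, frames=[5,2,6] (faults so far: 5)
  step 13: ref 1 -> FAULT, evict 6, frames=[5,2,1] (faults so far: 6)
  step 14: ref 3 -> FAULT, evict 2, frames=[5,3,1] (faults so far: 7)
  step 15: ref 6 -> FAULT, evict 5, frames=[6,3,1] (faults so far: 8)
  LRU total faults: 8
--- Optimal ---
  step 0: ref 5 -> FAULT, frames=[5,-,-] (faults so far: 1)
  step 1: ref 2 -> FAULT, frames=[5,2,-] (faults so far: 2)
  step 2: ref 6 -> FAULT, frames=[5,2,6] (faults so far: 3)
  step 3: ref 6 -> HIT, frames=[5,2,6] (faults so far: 3)
  step 4: ref 6 -> HIT, frames=[5,2,6] (faults so far: 3)
  step 5: ref 6 -> HIT, frames=[5,2,6] (faults so far: 3)
  step 6: ref 6 -> HIT, frames=[5,2,6] (faults so far: 3)
  step 7: ref 6 -> HIT, frames=[5,2,6] (faults so far: 3)
  step 8: ref 6 -> HIT, frames=[5,2,6] (faults so far: 3)
  step 9: ref 1 -> FAULT, evict 5, frames=[1,2,6] (faults so far: 4)
  step 10: ref 6 -> HIT, frames=[1,2,6] (faults so far: 4)
  step 11: ref 2 -> HIT, frames=[1,2,6] (faults so far: 4)
  step 12: ref 5 -> FAULT, evict 2, frames=[1,5,6] (faults so far: 5)
  step 13: ref 1 -> HIT, frames=[1,5,6] (faults so far: 5)
  step 14: ref 3 -> FAULT, evict 1, frames=[3,5,6] (faults so far: 6)
  step 15: ref 6 -> HIT, frames=[3,5,6] (faults so far: 6)
  Optimal total faults: 6

Answer: 7 8 6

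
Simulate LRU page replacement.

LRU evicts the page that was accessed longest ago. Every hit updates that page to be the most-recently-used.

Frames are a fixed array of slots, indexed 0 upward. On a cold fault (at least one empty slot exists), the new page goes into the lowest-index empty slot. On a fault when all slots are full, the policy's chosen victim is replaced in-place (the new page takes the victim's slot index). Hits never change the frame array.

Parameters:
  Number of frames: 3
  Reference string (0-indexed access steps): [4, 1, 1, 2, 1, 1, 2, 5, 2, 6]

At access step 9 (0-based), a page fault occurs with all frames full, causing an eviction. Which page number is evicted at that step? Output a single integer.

Answer: 1

Derivation:
Step 0: ref 4 -> FAULT, frames=[4,-,-]
Step 1: ref 1 -> FAULT, frames=[4,1,-]
Step 2: ref 1 -> HIT, frames=[4,1,-]
Step 3: ref 2 -> FAULT, frames=[4,1,2]
Step 4: ref 1 -> HIT, frames=[4,1,2]
Step 5: ref 1 -> HIT, frames=[4,1,2]
Step 6: ref 2 -> HIT, frames=[4,1,2]
Step 7: ref 5 -> FAULT, evict 4, frames=[5,1,2]
Step 8: ref 2 -> HIT, frames=[5,1,2]
Step 9: ref 6 -> FAULT, evict 1, frames=[5,6,2]
At step 9: evicted page 1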